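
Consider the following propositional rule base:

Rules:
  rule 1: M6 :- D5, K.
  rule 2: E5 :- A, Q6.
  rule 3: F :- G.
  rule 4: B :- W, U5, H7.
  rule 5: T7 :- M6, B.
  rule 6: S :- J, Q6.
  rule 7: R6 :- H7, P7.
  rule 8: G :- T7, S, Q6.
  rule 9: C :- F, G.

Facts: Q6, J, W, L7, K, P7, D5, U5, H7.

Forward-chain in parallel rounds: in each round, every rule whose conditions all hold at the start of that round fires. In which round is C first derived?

5

Round 1: rule 1 [M6 :- D5, K.]; rule 4 [B :- W, U5, H7.]; rule 6 [S :- J, Q6.]; rule 7 [R6 :- H7, P7.]. Adds M6, B, S, R6.
Round 2: rule 5 [T7 :- M6, B.]. Adds T7.
Round 3: rule 8 [G :- T7, S, Q6.]. Adds G.
Round 4: rule 3 [F :- G.]. Adds F.
Round 5: rule 9 [C :- F, G.]. Adds C.
C first appears in round 5.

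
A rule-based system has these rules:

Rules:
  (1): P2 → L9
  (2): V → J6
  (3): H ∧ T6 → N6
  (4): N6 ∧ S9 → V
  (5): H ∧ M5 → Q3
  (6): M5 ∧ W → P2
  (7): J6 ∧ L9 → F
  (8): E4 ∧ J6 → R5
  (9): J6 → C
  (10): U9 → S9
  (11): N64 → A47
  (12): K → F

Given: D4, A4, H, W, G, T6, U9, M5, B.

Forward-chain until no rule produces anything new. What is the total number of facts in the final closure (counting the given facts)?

18

Round 1 — (3), (5), (6), (10), derive N6, Q3, P2, S9.
Round 2 — (1), (4), derive L9, V.
Round 3 — (2), derive J6.
Round 4 — (7), (9), derive F, C.
Closure: {A4, B, C, D4, F, G, H, J6, L9, M5, N6, P2, Q3, S9, T6, U9, V, W} — 18 facts.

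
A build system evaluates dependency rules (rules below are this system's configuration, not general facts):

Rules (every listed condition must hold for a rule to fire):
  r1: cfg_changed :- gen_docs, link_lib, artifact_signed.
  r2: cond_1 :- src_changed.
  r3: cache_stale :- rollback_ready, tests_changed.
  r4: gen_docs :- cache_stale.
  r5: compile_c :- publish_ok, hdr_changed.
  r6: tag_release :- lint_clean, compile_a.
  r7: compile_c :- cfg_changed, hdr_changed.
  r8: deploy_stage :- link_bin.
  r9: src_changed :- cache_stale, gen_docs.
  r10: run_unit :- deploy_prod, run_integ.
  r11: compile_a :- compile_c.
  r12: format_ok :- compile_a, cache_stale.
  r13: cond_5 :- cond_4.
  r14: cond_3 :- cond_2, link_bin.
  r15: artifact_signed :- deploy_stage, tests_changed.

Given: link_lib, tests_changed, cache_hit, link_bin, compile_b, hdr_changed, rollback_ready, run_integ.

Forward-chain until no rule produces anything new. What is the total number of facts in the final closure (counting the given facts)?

18

Round 1: r3 [cache_stale :- rollback_ready, tests_changed.]; r8 [deploy_stage :- link_bin.]. Adds cache_stale, deploy_stage.
Round 2: r4 [gen_docs :- cache_stale.]; r15 [artifact_signed :- deploy_stage, tests_changed.]. Adds gen_docs, artifact_signed.
Round 3: r1 [cfg_changed :- gen_docs, link_lib, artifact_signed.]; r9 [src_changed :- cache_stale, gen_docs.]. Adds cfg_changed, src_changed.
Round 4: r2 [cond_1 :- src_changed.]; r7 [compile_c :- cfg_changed, hdr_changed.]. Adds cond_1, compile_c.
Round 5: r11 [compile_a :- compile_c.]. Adds compile_a.
Round 6: r12 [format_ok :- compile_a, cache_stale.]. Adds format_ok.
Closure: {artifact_signed, cache_hit, cache_stale, cfg_changed, compile_a, compile_b, compile_c, cond_1, deploy_stage, format_ok, gen_docs, hdr_changed, link_bin, link_lib, rollback_ready, run_integ, src_changed, tests_changed} — 18 facts.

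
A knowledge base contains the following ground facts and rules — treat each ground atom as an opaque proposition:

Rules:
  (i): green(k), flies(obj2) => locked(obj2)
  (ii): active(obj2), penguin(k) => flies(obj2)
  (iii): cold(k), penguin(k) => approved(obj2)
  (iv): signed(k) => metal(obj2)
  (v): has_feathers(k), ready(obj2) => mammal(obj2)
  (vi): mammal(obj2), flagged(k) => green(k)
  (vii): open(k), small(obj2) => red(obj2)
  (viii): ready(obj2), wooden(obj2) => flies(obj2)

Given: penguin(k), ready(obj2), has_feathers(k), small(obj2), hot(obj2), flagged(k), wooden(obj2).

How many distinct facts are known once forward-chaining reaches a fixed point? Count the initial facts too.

[1] (v) [has_feathers(k), ready(obj2) => mammal(obj2)]; (viii) [ready(obj2), wooden(obj2) => flies(obj2)]. ⇒ new: mammal(obj2), flies(obj2).
[2] (vi) [mammal(obj2), flagged(k) => green(k)]. ⇒ new: green(k).
[3] (i) [green(k), flies(obj2) => locked(obj2)]. ⇒ new: locked(obj2).
Closure: {flagged(k), flies(obj2), green(k), has_feathers(k), hot(obj2), locked(obj2), mammal(obj2), penguin(k), ready(obj2), small(obj2), wooden(obj2)} — 11 facts.

11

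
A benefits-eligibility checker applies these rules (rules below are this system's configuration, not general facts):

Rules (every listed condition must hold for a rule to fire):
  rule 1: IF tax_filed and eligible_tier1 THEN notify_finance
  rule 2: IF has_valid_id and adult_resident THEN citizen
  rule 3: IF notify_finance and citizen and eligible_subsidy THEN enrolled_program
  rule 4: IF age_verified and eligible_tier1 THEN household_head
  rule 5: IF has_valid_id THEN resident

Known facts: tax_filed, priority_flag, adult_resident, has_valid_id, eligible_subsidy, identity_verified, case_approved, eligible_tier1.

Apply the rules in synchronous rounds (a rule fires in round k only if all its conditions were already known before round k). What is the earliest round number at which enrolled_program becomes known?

2

Round 1: rule 1 [IF tax_filed and eligible_tier1 THEN notify_finance]; rule 2 [IF has_valid_id and adult_resident THEN citizen]; rule 5 [IF has_valid_id THEN resident]. Adds notify_finance, citizen, resident.
Round 2: rule 3 [IF notify_finance and citizen and eligible_subsidy THEN enrolled_program]. Adds enrolled_program.
enrolled_program first appears in round 2.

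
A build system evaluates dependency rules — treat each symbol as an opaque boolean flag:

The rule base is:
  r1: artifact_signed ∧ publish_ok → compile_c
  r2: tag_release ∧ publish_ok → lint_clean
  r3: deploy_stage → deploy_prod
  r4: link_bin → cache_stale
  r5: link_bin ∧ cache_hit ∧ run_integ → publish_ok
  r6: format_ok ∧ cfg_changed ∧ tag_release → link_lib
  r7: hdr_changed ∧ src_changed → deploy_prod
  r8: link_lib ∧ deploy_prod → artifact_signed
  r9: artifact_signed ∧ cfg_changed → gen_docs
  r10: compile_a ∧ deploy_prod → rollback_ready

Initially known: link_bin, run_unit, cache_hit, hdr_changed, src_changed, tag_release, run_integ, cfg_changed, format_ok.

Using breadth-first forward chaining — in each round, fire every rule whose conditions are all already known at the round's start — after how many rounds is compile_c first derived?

3

Round 1 — r4, r5, r6, r7, derive cache_stale, publish_ok, link_lib, deploy_prod.
Round 2 — r2, r8, derive lint_clean, artifact_signed.
Round 3 — r1, r9, derive compile_c, gen_docs.
compile_c first appears in round 3.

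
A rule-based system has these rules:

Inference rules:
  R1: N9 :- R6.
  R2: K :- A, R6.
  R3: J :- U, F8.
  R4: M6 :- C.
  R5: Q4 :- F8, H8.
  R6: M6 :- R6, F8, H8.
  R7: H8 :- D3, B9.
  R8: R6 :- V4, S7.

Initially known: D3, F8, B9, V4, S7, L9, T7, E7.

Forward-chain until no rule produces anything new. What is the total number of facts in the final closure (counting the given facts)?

13

Round 1 fires R7, R8, giving H8, R6.
Round 2 fires R1, R5, R6, giving N9, Q4, M6.
Closure: {B9, D3, E7, F8, H8, L9, M6, N9, Q4, R6, S7, T7, V4} — 13 facts.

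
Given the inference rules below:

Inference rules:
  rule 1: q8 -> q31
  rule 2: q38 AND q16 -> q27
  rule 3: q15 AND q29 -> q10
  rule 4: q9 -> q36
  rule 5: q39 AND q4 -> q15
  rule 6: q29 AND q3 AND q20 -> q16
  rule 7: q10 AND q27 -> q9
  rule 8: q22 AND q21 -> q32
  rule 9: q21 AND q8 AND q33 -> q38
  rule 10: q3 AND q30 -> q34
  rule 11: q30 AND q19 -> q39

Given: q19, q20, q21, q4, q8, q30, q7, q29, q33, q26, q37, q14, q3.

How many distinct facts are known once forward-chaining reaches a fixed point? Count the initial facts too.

23

Round 1 fires rule 1, rule 6, rule 9, rule 10, rule 11, giving q31, q16, q38, q34, q39.
Round 2 fires rule 2, rule 5, giving q27, q15.
Round 3 fires rule 3, giving q10.
Round 4 fires rule 7, giving q9.
Round 5 fires rule 4, giving q36.
Closure: {q10, q14, q15, q16, q19, q20, q21, q26, q27, q29, q3, q30, q31, q33, q34, q36, q37, q38, q39, q4, q7, q8, q9} — 23 facts.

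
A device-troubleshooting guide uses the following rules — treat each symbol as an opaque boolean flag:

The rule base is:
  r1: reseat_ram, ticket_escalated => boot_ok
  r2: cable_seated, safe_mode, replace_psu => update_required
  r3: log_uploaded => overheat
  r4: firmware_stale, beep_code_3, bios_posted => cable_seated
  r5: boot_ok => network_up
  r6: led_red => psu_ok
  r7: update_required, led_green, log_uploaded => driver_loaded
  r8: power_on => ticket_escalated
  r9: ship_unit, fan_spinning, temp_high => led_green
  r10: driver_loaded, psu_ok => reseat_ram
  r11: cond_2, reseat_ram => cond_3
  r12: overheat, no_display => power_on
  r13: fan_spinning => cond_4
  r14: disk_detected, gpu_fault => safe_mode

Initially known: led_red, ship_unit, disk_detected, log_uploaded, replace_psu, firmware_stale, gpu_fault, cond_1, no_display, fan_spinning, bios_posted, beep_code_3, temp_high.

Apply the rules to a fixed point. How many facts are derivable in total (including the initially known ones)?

Round 1: r3 [log_uploaded => overheat]; r4 [firmware_stale, beep_code_3, bios_posted => cable_seated]; r6 [led_red => psu_ok]; r9 [ship_unit, fan_spinning, temp_high => led_green]; r13 [fan_spinning => cond_4]; r14 [disk_detected, gpu_fault => safe_mode]. New: overheat, cable_seated, psu_ok, led_green, cond_4, safe_mode.
Round 2: r2 [cable_seated, safe_mode, replace_psu => update_required]; r12 [overheat, no_display => power_on]. New: update_required, power_on.
Round 3: r7 [update_required, led_green, log_uploaded => driver_loaded]; r8 [power_on => ticket_escalated]. New: driver_loaded, ticket_escalated.
Round 4: r10 [driver_loaded, psu_ok => reseat_ram]. New: reseat_ram.
Round 5: r1 [reseat_ram, ticket_escalated => boot_ok]. New: boot_ok.
Round 6: r5 [boot_ok => network_up]. New: network_up.
Closure: {beep_code_3, bios_posted, boot_ok, cable_seated, cond_1, cond_4, disk_detected, driver_loaded, fan_spinning, firmware_stale, gpu_fault, led_green, led_red, log_uploaded, network_up, no_display, overheat, power_on, psu_ok, replace_psu, reseat_ram, safe_mode, ship_unit, temp_high, ticket_escalated, update_required} — 26 facts.

26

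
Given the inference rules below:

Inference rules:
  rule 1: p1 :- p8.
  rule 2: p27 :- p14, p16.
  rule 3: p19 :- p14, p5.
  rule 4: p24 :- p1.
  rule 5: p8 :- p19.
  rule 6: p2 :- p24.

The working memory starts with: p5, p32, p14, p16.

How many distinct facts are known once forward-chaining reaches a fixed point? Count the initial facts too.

10

Round 1: rule 2 [p27 :- p14, p16.]; rule 3 [p19 :- p14, p5.]. New: p27, p19.
Round 2: rule 5 [p8 :- p19.]. New: p8.
Round 3: rule 1 [p1 :- p8.]. New: p1.
Round 4: rule 4 [p24 :- p1.]. New: p24.
Round 5: rule 6 [p2 :- p24.]. New: p2.
Closure: {p1, p14, p16, p19, p2, p24, p27, p32, p5, p8} — 10 facts.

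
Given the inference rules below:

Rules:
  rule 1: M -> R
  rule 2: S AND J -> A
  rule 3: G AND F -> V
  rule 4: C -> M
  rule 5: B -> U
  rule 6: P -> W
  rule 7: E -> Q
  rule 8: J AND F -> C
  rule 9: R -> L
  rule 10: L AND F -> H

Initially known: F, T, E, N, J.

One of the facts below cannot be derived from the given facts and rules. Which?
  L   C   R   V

V

Round 1: rule 7 [E -> Q]; rule 8 [J AND F -> C]. New: Q, C.
Round 2: rule 4 [C -> M]. New: M.
Round 3: rule 1 [M -> R]. New: R.
Round 4: rule 9 [R -> L]. New: L.
Round 5: rule 10 [L AND F -> H]. New: H.
Derived: L (round 4), C (round 1), R (round 3). V never appears in any round.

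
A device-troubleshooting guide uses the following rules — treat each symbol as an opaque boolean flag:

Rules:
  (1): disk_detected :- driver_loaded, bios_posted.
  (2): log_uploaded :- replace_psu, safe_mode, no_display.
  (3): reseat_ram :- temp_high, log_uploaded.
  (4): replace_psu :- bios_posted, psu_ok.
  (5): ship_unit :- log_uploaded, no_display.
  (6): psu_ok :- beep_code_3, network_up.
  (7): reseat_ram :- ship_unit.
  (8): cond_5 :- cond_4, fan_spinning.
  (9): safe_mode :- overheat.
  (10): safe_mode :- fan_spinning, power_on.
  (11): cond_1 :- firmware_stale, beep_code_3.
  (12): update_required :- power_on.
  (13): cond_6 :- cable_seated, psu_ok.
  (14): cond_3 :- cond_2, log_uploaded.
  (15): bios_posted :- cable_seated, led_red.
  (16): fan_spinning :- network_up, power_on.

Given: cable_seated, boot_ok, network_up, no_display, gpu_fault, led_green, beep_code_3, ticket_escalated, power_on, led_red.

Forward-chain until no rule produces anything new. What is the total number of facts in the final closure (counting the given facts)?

Round 1: (6) [psu_ok :- beep_code_3, network_up.]; (12) [update_required :- power_on.]; (15) [bios_posted :- cable_seated, led_red.]; (16) [fan_spinning :- network_up, power_on.]. Adds psu_ok, update_required, bios_posted, fan_spinning.
Round 2: (4) [replace_psu :- bios_posted, psu_ok.]; (10) [safe_mode :- fan_spinning, power_on.]; (13) [cond_6 :- cable_seated, psu_ok.]. Adds replace_psu, safe_mode, cond_6.
Round 3: (2) [log_uploaded :- replace_psu, safe_mode, no_display.]. Adds log_uploaded.
Round 4: (5) [ship_unit :- log_uploaded, no_display.]. Adds ship_unit.
Round 5: (7) [reseat_ram :- ship_unit.]. Adds reseat_ram.
Closure: {beep_code_3, bios_posted, boot_ok, cable_seated, cond_6, fan_spinning, gpu_fault, led_green, led_red, log_uploaded, network_up, no_display, power_on, psu_ok, replace_psu, reseat_ram, safe_mode, ship_unit, ticket_escalated, update_required} — 20 facts.

20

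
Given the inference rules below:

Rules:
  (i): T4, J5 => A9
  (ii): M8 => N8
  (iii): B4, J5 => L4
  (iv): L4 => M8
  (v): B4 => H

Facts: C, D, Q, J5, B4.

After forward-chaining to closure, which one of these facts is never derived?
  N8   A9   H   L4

A9

Round 1 fires (iii), (v), giving L4, H.
Round 2 fires (iv), giving M8.
Round 3 fires (ii), giving N8.
Derived: L4 (round 1), N8 (round 3), H (round 1). A9 never appears in any round.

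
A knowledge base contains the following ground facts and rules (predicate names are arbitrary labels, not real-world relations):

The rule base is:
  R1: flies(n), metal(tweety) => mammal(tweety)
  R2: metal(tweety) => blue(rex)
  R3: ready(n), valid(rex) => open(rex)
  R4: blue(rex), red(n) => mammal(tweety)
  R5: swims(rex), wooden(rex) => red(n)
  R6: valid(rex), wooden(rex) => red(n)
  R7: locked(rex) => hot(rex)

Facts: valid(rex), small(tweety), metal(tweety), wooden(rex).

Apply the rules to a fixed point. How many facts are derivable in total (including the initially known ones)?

Round 1: R2 [metal(tweety) => blue(rex)]; R6 [valid(rex), wooden(rex) => red(n)]. New: blue(rex), red(n).
Round 2: R4 [blue(rex), red(n) => mammal(tweety)]. New: mammal(tweety).
Closure: {blue(rex), mammal(tweety), metal(tweety), red(n), small(tweety), valid(rex), wooden(rex)} — 7 facts.

7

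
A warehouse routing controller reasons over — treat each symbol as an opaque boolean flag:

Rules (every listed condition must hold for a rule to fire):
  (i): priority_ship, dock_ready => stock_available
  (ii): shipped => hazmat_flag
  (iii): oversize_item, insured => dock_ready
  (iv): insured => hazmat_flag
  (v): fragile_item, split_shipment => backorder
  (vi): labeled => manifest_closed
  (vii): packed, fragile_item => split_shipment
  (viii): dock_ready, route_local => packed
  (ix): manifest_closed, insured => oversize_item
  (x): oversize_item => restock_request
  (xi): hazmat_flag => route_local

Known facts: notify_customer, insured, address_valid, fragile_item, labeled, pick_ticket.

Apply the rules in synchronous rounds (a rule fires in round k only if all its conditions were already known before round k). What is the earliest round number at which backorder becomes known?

Round 1 fires (iv), (vi), giving hazmat_flag, manifest_closed.
Round 2 fires (ix), (xi), giving oversize_item, route_local.
Round 3 fires (iii), (x), giving dock_ready, restock_request.
Round 4 fires (viii), giving packed.
Round 5 fires (vii), giving split_shipment.
Round 6 fires (v), giving backorder.
backorder first appears in round 6.

6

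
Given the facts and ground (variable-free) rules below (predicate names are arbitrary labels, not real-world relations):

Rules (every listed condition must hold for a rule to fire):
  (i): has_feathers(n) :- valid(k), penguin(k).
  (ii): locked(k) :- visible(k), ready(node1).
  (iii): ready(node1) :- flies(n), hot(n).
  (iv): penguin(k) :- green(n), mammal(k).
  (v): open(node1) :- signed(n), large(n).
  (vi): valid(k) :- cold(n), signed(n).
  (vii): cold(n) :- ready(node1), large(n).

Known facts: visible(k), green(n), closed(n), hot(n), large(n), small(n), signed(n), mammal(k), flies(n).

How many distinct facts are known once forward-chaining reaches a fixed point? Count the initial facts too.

16

Round 1 fires (iii), (iv), (v), giving ready(node1), penguin(k), open(node1).
Round 2 fires (ii), (vii), giving locked(k), cold(n).
Round 3 fires (vi), giving valid(k).
Round 4 fires (i), giving has_feathers(n).
Closure: {closed(n), cold(n), flies(n), green(n), has_feathers(n), hot(n), large(n), locked(k), mammal(k), open(node1), penguin(k), ready(node1), signed(n), small(n), valid(k), visible(k)} — 16 facts.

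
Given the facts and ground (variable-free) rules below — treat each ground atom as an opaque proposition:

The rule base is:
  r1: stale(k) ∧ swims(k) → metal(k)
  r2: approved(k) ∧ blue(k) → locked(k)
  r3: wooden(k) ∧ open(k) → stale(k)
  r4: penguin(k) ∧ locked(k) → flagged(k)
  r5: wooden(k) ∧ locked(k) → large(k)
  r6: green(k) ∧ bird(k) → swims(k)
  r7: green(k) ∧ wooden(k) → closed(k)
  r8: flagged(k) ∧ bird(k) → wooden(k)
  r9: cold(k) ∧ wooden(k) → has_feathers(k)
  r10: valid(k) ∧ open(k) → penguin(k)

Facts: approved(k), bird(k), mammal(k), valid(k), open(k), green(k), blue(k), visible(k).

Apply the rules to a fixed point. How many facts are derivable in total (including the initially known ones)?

17

[1] r2 [approved(k) ∧ blue(k) → locked(k)]; r6 [green(k) ∧ bird(k) → swims(k)]; r10 [valid(k) ∧ open(k) → penguin(k)]. ⇒ new: locked(k), swims(k), penguin(k).
[2] r4 [penguin(k) ∧ locked(k) → flagged(k)]. ⇒ new: flagged(k).
[3] r8 [flagged(k) ∧ bird(k) → wooden(k)]. ⇒ new: wooden(k).
[4] r3 [wooden(k) ∧ open(k) → stale(k)]; r5 [wooden(k) ∧ locked(k) → large(k)]; r7 [green(k) ∧ wooden(k) → closed(k)]. ⇒ new: stale(k), large(k), closed(k).
[5] r1 [stale(k) ∧ swims(k) → metal(k)]. ⇒ new: metal(k).
Closure: {approved(k), bird(k), blue(k), closed(k), flagged(k), green(k), large(k), locked(k), mammal(k), metal(k), open(k), penguin(k), stale(k), swims(k), valid(k), visible(k), wooden(k)} — 17 facts.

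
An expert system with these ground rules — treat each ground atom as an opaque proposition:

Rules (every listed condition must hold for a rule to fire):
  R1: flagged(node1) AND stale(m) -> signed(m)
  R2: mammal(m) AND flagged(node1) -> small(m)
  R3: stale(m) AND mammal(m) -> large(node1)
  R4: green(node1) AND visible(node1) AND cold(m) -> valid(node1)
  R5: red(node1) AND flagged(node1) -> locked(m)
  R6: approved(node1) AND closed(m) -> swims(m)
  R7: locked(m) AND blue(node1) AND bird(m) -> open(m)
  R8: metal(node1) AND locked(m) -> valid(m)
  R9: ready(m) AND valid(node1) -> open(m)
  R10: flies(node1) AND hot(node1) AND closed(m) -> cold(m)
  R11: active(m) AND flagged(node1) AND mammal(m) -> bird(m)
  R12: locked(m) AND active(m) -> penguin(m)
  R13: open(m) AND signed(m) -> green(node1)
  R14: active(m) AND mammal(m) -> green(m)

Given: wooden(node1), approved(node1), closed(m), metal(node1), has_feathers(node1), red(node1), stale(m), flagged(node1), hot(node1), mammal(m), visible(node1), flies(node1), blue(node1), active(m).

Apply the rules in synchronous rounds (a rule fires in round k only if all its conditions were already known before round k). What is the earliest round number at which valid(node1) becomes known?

Round 1 — R1, R2, R3, R5, R6, R10, R11, R14, derive signed(m), small(m), large(node1), locked(m), swims(m), cold(m), bird(m), green(m).
Round 2 — R7, R8, R12, derive open(m), valid(m), penguin(m).
Round 3 — R13, derive green(node1).
Round 4 — R4, derive valid(node1).
valid(node1) first appears in round 4.

4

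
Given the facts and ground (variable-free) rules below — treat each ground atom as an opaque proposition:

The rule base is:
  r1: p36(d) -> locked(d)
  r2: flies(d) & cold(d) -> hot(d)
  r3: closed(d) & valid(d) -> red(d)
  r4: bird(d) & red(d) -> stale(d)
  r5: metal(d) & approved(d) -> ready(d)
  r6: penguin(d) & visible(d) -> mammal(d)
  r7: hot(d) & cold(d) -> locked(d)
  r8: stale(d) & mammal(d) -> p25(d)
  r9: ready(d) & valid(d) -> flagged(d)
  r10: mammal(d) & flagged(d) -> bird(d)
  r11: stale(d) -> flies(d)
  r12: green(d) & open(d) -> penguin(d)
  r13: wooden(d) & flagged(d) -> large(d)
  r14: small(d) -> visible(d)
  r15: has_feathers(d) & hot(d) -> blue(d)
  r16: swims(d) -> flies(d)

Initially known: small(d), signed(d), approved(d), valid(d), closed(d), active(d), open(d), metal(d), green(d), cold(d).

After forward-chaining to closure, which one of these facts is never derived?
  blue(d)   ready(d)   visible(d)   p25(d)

blue(d)

Round 1: r3 [closed(d) & valid(d) -> red(d)]; r5 [metal(d) & approved(d) -> ready(d)]; r12 [green(d) & open(d) -> penguin(d)]; r14 [small(d) -> visible(d)]. Adds red(d), ready(d), penguin(d), visible(d).
Round 2: r6 [penguin(d) & visible(d) -> mammal(d)]; r9 [ready(d) & valid(d) -> flagged(d)]. Adds mammal(d), flagged(d).
Round 3: r10 [mammal(d) & flagged(d) -> bird(d)]. Adds bird(d).
Round 4: r4 [bird(d) & red(d) -> stale(d)]. Adds stale(d).
Round 5: r8 [stale(d) & mammal(d) -> p25(d)]; r11 [stale(d) -> flies(d)]. Adds p25(d), flies(d).
Round 6: r2 [flies(d) & cold(d) -> hot(d)]. Adds hot(d).
Round 7: r7 [hot(d) & cold(d) -> locked(d)]. Adds locked(d).
Derived: p25(d) (round 5), ready(d) (round 1), visible(d) (round 1). blue(d) never appears in any round.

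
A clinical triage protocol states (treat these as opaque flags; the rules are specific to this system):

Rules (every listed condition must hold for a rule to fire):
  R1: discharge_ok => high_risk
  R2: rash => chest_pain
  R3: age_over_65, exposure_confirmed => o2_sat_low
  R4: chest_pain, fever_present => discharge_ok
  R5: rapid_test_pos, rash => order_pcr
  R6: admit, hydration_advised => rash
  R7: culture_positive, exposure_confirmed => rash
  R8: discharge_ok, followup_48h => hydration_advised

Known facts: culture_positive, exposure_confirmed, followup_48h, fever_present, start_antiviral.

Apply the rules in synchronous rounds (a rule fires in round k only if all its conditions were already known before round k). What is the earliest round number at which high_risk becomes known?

4

Round 1 fires R7, giving rash.
Round 2 fires R2, giving chest_pain.
Round 3 fires R4, giving discharge_ok.
Round 4 fires R1, R8, giving high_risk, hydration_advised.
high_risk first appears in round 4.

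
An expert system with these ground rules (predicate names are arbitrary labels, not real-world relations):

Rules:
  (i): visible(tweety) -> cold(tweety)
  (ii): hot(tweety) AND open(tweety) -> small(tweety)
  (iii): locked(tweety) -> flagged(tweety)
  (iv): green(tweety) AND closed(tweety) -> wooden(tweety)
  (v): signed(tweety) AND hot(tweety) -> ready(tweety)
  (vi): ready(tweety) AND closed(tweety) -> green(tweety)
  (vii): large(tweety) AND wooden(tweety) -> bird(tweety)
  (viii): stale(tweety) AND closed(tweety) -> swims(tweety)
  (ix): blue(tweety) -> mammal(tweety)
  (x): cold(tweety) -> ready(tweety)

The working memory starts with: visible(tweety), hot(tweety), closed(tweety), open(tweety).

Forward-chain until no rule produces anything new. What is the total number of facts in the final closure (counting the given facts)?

9

Round 1: (i) [visible(tweety) -> cold(tweety)]; (ii) [hot(tweety) AND open(tweety) -> small(tweety)]. New: cold(tweety), small(tweety).
Round 2: (x) [cold(tweety) -> ready(tweety)]. New: ready(tweety).
Round 3: (vi) [ready(tweety) AND closed(tweety) -> green(tweety)]. New: green(tweety).
Round 4: (iv) [green(tweety) AND closed(tweety) -> wooden(tweety)]. New: wooden(tweety).
Closure: {closed(tweety), cold(tweety), green(tweety), hot(tweety), open(tweety), ready(tweety), small(tweety), visible(tweety), wooden(tweety)} — 9 facts.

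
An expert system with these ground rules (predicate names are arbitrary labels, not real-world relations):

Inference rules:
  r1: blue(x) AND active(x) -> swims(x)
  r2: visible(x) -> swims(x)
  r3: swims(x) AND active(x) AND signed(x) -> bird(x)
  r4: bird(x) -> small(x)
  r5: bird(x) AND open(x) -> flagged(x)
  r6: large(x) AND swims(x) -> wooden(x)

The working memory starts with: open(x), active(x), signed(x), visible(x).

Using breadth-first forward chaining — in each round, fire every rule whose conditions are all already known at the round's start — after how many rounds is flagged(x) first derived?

3

Round 1 fires r2, giving swims(x).
Round 2 fires r3, giving bird(x).
Round 3 fires r4, r5, giving small(x), flagged(x).
flagged(x) first appears in round 3.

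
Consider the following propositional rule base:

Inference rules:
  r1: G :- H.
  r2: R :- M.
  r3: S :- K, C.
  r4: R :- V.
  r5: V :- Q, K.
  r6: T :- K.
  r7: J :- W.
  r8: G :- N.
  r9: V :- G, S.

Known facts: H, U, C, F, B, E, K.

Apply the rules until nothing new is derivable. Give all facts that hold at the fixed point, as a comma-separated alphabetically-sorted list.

B, C, E, F, G, H, K, R, S, T, U, V

[1] r1 [G :- H.]; r3 [S :- K, C.]; r6 [T :- K.]. ⇒ new: G, S, T.
[2] r9 [V :- G, S.]. ⇒ new: V.
[3] r4 [R :- V.]. ⇒ new: R.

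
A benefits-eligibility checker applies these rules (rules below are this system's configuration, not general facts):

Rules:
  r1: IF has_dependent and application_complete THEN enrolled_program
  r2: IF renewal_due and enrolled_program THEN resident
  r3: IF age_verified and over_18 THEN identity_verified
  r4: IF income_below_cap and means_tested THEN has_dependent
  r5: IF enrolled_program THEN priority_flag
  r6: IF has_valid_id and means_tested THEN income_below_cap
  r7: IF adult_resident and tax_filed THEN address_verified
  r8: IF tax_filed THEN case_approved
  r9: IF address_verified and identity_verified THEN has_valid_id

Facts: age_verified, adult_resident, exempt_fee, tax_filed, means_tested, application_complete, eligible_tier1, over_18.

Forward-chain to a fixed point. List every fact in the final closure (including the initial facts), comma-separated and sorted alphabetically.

Round 1 fires r3, r7, r8, giving identity_verified, address_verified, case_approved.
Round 2 fires r9, giving has_valid_id.
Round 3 fires r6, giving income_below_cap.
Round 4 fires r4, giving has_dependent.
Round 5 fires r1, giving enrolled_program.
Round 6 fires r5, giving priority_flag.

address_verified, adult_resident, age_verified, application_complete, case_approved, eligible_tier1, enrolled_program, exempt_fee, has_dependent, has_valid_id, identity_verified, income_below_cap, means_tested, over_18, priority_flag, tax_filed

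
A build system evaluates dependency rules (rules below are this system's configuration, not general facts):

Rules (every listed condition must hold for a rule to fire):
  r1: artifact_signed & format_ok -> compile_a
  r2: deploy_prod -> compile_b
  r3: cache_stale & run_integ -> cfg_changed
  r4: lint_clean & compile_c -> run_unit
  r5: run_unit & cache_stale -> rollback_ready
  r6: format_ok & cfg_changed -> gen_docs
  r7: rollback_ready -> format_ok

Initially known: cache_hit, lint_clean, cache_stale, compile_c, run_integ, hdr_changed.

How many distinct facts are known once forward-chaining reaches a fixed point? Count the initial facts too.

Round 1 fires r3, r4, giving cfg_changed, run_unit.
Round 2 fires r5, giving rollback_ready.
Round 3 fires r7, giving format_ok.
Round 4 fires r6, giving gen_docs.
Closure: {cache_hit, cache_stale, cfg_changed, compile_c, format_ok, gen_docs, hdr_changed, lint_clean, rollback_ready, run_integ, run_unit} — 11 facts.

11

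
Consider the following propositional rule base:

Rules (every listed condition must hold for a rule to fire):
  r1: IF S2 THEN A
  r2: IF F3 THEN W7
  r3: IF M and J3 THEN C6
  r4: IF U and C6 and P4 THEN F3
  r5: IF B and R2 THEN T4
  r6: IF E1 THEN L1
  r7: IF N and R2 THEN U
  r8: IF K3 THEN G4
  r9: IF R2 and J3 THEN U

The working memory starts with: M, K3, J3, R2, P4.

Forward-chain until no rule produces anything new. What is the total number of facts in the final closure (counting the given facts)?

10

Round 1 — r3, r8, r9, derive C6, G4, U.
Round 2 — r4, derive F3.
Round 3 — r2, derive W7.
Closure: {C6, F3, G4, J3, K3, M, P4, R2, U, W7} — 10 facts.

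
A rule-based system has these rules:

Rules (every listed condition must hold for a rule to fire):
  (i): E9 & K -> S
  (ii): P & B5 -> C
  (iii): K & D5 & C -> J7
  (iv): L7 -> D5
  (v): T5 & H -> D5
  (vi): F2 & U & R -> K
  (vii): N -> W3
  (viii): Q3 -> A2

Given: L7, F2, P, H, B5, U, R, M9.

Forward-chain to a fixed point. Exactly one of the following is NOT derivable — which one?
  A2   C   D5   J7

A2

Round 1: (ii) [P & B5 -> C]; (iv) [L7 -> D5]; (vi) [F2 & U & R -> K]. New: C, D5, K.
Round 2: (iii) [K & D5 & C -> J7]. New: J7.
Derived: D5 (round 1), C (round 1), J7 (round 2). A2 never appears in any round.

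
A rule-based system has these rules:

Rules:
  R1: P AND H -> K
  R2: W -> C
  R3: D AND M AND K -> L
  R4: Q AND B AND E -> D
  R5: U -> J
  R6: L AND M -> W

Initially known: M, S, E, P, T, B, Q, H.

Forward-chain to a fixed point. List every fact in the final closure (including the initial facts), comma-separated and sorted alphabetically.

Round 1: R1 [P AND H -> K]; R4 [Q AND B AND E -> D]. New: K, D.
Round 2: R3 [D AND M AND K -> L]. New: L.
Round 3: R6 [L AND M -> W]. New: W.
Round 4: R2 [W -> C]. New: C.

B, C, D, E, H, K, L, M, P, Q, S, T, W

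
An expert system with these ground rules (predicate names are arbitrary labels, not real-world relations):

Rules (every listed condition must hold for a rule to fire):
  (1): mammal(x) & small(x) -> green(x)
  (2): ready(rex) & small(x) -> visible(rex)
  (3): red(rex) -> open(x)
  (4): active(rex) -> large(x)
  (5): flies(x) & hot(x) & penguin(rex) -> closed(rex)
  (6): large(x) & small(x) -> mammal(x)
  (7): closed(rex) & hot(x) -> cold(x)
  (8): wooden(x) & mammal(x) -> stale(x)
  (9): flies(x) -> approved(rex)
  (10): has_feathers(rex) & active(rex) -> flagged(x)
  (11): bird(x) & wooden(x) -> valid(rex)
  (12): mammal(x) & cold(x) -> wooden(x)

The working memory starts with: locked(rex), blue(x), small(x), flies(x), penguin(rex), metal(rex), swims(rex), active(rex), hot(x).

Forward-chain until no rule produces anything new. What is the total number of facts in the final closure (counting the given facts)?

Round 1: (4) [active(rex) -> large(x)]; (5) [flies(x) & hot(x) & penguin(rex) -> closed(rex)]; (9) [flies(x) -> approved(rex)]. Adds large(x), closed(rex), approved(rex).
Round 2: (6) [large(x) & small(x) -> mammal(x)]; (7) [closed(rex) & hot(x) -> cold(x)]. Adds mammal(x), cold(x).
Round 3: (1) [mammal(x) & small(x) -> green(x)]; (12) [mammal(x) & cold(x) -> wooden(x)]. Adds green(x), wooden(x).
Round 4: (8) [wooden(x) & mammal(x) -> stale(x)]. Adds stale(x).
Closure: {active(rex), approved(rex), blue(x), closed(rex), cold(x), flies(x), green(x), hot(x), large(x), locked(rex), mammal(x), metal(rex), penguin(rex), small(x), stale(x), swims(rex), wooden(x)} — 17 facts.

17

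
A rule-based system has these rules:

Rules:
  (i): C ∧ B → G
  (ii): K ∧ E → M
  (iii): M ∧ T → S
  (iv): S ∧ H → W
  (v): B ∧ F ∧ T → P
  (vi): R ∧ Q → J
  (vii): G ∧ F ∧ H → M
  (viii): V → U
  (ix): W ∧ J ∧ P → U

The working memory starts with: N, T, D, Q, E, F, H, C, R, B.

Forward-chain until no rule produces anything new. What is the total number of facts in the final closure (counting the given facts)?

17

[1] (i) [C ∧ B → G]; (v) [B ∧ F ∧ T → P]; (vi) [R ∧ Q → J]. ⇒ new: G, P, J.
[2] (vii) [G ∧ F ∧ H → M]. ⇒ new: M.
[3] (iii) [M ∧ T → S]. ⇒ new: S.
[4] (iv) [S ∧ H → W]. ⇒ new: W.
[5] (ix) [W ∧ J ∧ P → U]. ⇒ new: U.
Closure: {B, C, D, E, F, G, H, J, M, N, P, Q, R, S, T, U, W} — 17 facts.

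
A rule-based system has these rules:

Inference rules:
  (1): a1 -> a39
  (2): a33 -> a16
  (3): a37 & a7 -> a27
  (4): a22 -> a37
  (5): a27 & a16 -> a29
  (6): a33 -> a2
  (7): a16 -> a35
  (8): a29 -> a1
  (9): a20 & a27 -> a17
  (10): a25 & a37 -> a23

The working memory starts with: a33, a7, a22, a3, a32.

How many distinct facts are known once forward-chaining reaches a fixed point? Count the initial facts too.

[1] (2) [a33 -> a16]; (4) [a22 -> a37]; (6) [a33 -> a2]. ⇒ new: a16, a37, a2.
[2] (3) [a37 & a7 -> a27]; (7) [a16 -> a35]. ⇒ new: a27, a35.
[3] (5) [a27 & a16 -> a29]. ⇒ new: a29.
[4] (8) [a29 -> a1]. ⇒ new: a1.
[5] (1) [a1 -> a39]. ⇒ new: a39.
Closure: {a1, a16, a2, a22, a27, a29, a3, a32, a33, a35, a37, a39, a7} — 13 facts.

13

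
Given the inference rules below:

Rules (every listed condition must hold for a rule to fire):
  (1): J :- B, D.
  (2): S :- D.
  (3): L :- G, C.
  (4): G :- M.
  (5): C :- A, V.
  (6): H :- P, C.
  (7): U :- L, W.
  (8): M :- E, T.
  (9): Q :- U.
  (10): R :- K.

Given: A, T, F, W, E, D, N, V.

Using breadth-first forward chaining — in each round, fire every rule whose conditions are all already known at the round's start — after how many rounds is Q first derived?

5

[1] (2) [S :- D.]; (5) [C :- A, V.]; (8) [M :- E, T.]. ⇒ new: S, C, M.
[2] (4) [G :- M.]. ⇒ new: G.
[3] (3) [L :- G, C.]. ⇒ new: L.
[4] (7) [U :- L, W.]. ⇒ new: U.
[5] (9) [Q :- U.]. ⇒ new: Q.
Q first appears in round 5.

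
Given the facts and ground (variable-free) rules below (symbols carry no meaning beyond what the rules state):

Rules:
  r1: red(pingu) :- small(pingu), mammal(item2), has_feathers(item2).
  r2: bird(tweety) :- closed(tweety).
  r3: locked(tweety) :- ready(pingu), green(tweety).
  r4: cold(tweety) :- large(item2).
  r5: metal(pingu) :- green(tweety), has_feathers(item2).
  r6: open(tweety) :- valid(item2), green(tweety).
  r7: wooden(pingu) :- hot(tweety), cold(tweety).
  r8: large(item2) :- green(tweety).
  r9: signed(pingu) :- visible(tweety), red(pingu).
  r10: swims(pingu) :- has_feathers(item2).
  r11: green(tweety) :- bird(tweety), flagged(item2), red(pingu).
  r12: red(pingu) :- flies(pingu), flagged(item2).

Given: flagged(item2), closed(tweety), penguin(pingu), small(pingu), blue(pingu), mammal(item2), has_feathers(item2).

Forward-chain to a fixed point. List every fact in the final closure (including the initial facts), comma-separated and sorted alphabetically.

Round 1 fires r1, r2, r10, giving red(pingu), bird(tweety), swims(pingu).
Round 2 fires r11, giving green(tweety).
Round 3 fires r5, r8, giving metal(pingu), large(item2).
Round 4 fires r4, giving cold(tweety).

bird(tweety), blue(pingu), closed(tweety), cold(tweety), flagged(item2), green(tweety), has_feathers(item2), large(item2), mammal(item2), metal(pingu), penguin(pingu), red(pingu), small(pingu), swims(pingu)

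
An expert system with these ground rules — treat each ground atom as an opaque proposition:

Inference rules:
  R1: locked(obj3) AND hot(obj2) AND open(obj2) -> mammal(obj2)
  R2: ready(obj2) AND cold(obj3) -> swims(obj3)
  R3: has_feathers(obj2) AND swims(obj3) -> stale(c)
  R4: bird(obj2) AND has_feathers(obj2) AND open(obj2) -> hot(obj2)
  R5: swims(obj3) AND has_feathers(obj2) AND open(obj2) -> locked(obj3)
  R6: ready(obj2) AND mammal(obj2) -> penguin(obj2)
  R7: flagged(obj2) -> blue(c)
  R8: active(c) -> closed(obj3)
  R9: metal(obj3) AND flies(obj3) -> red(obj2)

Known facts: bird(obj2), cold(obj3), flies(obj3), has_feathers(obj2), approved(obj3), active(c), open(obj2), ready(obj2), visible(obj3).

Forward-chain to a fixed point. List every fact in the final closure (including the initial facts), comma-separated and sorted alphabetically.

[1] R2 [ready(obj2) AND cold(obj3) -> swims(obj3)]; R4 [bird(obj2) AND has_feathers(obj2) AND open(obj2) -> hot(obj2)]; R8 [active(c) -> closed(obj3)]. ⇒ new: swims(obj3), hot(obj2), closed(obj3).
[2] R3 [has_feathers(obj2) AND swims(obj3) -> stale(c)]; R5 [swims(obj3) AND has_feathers(obj2) AND open(obj2) -> locked(obj3)]. ⇒ new: stale(c), locked(obj3).
[3] R1 [locked(obj3) AND hot(obj2) AND open(obj2) -> mammal(obj2)]. ⇒ new: mammal(obj2).
[4] R6 [ready(obj2) AND mammal(obj2) -> penguin(obj2)]. ⇒ new: penguin(obj2).

active(c), approved(obj3), bird(obj2), closed(obj3), cold(obj3), flies(obj3), has_feathers(obj2), hot(obj2), locked(obj3), mammal(obj2), open(obj2), penguin(obj2), ready(obj2), stale(c), swims(obj3), visible(obj3)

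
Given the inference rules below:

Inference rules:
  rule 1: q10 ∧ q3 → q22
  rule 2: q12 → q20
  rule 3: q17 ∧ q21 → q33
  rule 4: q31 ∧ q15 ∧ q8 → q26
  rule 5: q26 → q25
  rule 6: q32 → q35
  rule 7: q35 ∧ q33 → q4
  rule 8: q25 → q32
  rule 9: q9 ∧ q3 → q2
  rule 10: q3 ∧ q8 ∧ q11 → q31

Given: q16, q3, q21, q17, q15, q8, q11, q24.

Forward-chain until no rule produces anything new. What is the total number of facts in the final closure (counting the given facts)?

15

Round 1 — rule 3, rule 10, derive q33, q31.
Round 2 — rule 4, derive q26.
Round 3 — rule 5, derive q25.
Round 4 — rule 8, derive q32.
Round 5 — rule 6, derive q35.
Round 6 — rule 7, derive q4.
Closure: {q11, q15, q16, q17, q21, q24, q25, q26, q3, q31, q32, q33, q35, q4, q8} — 15 facts.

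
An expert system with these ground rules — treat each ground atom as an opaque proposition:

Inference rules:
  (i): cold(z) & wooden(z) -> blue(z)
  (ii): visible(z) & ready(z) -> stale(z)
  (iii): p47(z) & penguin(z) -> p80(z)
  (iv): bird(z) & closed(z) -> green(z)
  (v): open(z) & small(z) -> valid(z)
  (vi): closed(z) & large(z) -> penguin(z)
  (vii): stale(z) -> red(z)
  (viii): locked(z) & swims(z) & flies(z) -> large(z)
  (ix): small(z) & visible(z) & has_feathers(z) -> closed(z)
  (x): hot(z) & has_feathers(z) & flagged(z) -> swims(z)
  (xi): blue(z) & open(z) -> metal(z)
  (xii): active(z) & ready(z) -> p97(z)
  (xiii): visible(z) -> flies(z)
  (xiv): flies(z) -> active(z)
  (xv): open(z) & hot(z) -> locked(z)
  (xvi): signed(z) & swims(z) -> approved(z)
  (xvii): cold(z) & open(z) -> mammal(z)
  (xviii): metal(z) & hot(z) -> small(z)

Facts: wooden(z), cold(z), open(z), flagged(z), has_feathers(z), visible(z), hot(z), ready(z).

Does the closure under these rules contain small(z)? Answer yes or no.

yes

Round 1 fires (i), (ii), (x), (xiii), (xv), (xvii), giving blue(z), stale(z), swims(z), flies(z), locked(z), mammal(z).
Round 2 fires (vii), (viii), (xi), (xiv), giving red(z), large(z), metal(z), active(z).
Round 3 fires (xii), (xviii), giving p97(z), small(z).
Round 4 fires (v), (ix), giving valid(z), closed(z).
Round 5 fires (vi), giving penguin(z).
small(z) appears in round 3, so it is derivable.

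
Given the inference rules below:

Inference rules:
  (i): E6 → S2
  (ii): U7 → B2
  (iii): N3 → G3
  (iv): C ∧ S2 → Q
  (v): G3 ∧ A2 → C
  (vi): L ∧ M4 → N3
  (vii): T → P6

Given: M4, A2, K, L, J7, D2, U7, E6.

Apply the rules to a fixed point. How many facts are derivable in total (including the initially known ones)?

14

Round 1 fires (i), (ii), (vi), giving S2, B2, N3.
Round 2 fires (iii), giving G3.
Round 3 fires (v), giving C.
Round 4 fires (iv), giving Q.
Closure: {A2, B2, C, D2, E6, G3, J7, K, L, M4, N3, Q, S2, U7} — 14 facts.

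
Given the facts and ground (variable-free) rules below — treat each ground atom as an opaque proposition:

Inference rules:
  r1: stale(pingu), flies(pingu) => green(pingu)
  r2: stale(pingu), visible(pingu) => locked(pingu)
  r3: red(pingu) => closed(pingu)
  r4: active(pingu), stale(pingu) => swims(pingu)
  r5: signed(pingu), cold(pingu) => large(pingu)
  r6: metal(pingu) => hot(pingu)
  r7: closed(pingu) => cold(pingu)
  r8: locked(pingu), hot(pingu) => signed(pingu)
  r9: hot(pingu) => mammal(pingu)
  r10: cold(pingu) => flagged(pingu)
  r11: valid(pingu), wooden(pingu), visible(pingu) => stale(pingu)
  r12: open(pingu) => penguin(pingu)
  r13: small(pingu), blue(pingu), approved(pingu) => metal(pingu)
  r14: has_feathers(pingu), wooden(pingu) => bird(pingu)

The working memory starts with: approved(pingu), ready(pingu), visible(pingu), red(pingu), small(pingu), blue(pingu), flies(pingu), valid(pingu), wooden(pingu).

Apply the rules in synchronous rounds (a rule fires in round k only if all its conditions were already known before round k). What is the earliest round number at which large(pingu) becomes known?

Round 1: r3 [red(pingu) => closed(pingu)]; r11 [valid(pingu), wooden(pingu), visible(pingu) => stale(pingu)]; r13 [small(pingu), blue(pingu), approved(pingu) => metal(pingu)]. Adds closed(pingu), stale(pingu), metal(pingu).
Round 2: r1 [stale(pingu), flies(pingu) => green(pingu)]; r2 [stale(pingu), visible(pingu) => locked(pingu)]; r6 [metal(pingu) => hot(pingu)]; r7 [closed(pingu) => cold(pingu)]. Adds green(pingu), locked(pingu), hot(pingu), cold(pingu).
Round 3: r8 [locked(pingu), hot(pingu) => signed(pingu)]; r9 [hot(pingu) => mammal(pingu)]; r10 [cold(pingu) => flagged(pingu)]. Adds signed(pingu), mammal(pingu), flagged(pingu).
Round 4: r5 [signed(pingu), cold(pingu) => large(pingu)]. Adds large(pingu).
large(pingu) first appears in round 4.

4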